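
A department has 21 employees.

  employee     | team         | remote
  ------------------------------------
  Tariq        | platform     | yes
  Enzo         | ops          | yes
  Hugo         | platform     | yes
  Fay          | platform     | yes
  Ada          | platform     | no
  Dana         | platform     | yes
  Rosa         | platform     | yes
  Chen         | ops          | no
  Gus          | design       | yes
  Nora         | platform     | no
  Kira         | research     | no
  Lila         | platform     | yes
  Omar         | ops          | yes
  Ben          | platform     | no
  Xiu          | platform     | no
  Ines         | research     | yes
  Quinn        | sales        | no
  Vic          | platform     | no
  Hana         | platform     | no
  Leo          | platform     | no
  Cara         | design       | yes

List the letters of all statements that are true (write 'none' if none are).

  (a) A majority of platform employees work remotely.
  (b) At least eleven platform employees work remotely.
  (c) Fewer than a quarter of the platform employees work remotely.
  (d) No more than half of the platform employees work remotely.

(d)

|A| = 13, |A ∩ B| = 6, |A ∖ B| = 7.
(a) |A ∩ B| > |A ∖ B|: fails.
(b) |A ∩ B| ≥ 11: fails.
(c) |A ∩ B| / |A| < 1/4: fails.
(d) |A ∩ B| ≤ |A ∖ B|: holds.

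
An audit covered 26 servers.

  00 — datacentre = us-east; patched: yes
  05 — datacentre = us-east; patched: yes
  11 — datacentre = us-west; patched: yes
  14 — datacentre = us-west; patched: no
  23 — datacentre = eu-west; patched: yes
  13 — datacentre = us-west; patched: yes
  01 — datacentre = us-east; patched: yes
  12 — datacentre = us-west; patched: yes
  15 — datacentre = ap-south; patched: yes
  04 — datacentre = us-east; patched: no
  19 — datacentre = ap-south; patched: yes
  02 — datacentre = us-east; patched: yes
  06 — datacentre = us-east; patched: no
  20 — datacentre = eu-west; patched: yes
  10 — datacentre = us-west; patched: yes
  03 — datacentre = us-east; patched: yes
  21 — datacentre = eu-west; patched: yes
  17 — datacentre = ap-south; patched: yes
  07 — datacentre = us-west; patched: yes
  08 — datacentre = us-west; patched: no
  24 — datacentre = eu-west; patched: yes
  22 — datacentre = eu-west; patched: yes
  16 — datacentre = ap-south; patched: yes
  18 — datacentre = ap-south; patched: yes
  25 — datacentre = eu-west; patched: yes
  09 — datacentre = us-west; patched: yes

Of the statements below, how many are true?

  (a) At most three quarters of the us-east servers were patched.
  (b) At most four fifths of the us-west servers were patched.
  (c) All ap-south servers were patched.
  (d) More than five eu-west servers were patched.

4

(a) us-east: |A| = 7, |A ∩ B| = 5; needs |A ∩ B| / |A| ≤ 3/4 — true.
(b) us-west: |A| = 8, |A ∩ B| = 6; needs |A ∩ B| / |A| ≤ 4/5 — true.
(c) ap-south: |A| = 5, |A ∩ B| = 5; needs A ⊆ B, i.e. every element of A is in B (|A ∖ B| = 0) — true.
(d) eu-west: |A| = 6, |A ∩ B| = 6; needs |A ∩ B| > 5 — true.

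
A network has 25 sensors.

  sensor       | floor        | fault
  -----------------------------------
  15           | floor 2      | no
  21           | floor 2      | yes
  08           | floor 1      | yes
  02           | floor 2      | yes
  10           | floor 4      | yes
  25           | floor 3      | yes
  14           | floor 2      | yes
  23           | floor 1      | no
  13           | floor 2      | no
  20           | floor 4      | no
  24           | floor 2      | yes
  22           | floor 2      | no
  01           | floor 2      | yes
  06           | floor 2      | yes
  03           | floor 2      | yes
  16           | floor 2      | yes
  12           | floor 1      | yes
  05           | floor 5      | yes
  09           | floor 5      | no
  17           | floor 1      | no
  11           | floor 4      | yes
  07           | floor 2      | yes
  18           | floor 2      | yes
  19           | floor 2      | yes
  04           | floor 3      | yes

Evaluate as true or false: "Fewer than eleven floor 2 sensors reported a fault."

The determiner here denotes the relation: |A ∩ B| < 11.
A (the restrictor) = {15, 21, 02, 14, 13, 24, 22, 01, 06, 03, 16, 07, 18, 19}, |A| = 14.
A ∩ B = {21, 02, 14, 24, 01, 06, 03, 16, 07, 18, 19}, so |A ∩ B| = 11.
|A ∩ B| = 11, so the statement is false.

False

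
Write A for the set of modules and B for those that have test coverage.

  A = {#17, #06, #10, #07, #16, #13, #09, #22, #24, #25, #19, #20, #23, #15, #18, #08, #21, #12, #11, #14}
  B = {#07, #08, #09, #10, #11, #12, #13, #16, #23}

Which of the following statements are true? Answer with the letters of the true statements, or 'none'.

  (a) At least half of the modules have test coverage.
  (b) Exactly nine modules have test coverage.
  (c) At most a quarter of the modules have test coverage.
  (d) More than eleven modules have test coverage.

|A| = 20, |A ∩ B| = 9, |A ∖ B| = 11.
(a) |A ∩ B| ≥ |A ∖ B|: fails.
(b) |A ∩ B| = 9: holds.
(c) |A ∩ B| / |A| ≤ 1/4: fails.
(d) |A ∩ B| > 11: fails.

(b)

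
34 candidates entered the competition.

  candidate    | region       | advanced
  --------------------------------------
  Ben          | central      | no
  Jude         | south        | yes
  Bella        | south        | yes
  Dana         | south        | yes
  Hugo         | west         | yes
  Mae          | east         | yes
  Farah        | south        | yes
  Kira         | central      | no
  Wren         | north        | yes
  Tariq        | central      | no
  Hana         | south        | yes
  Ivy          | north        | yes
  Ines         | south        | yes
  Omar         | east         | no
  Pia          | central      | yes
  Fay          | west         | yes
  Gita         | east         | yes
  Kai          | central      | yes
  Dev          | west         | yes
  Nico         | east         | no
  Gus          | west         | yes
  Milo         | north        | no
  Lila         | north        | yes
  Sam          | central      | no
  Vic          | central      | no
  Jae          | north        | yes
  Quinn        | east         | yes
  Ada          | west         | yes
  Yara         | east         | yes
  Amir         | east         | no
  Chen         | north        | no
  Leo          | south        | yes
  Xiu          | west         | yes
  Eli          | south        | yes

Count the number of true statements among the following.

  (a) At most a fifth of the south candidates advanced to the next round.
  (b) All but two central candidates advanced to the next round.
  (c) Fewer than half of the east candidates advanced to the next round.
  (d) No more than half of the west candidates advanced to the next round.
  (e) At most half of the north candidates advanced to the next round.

(a) south: |A| = 8, |A ∩ B| = 8; needs |A ∩ B| / |A| ≤ 1/5 — false.
(b) central: |A| = 7, |A ∩ B| = 2; needs |A ∖ B| = 2 — false.
(c) east: |A| = 7, |A ∩ B| = 4; needs |A ∩ B| < |A ∖ B| — false.
(d) west: |A| = 6, |A ∩ B| = 6; needs |A ∩ B| ≤ |A ∖ B| — false.
(e) north: |A| = 6, |A ∩ B| = 4; needs |A ∩ B| ≤ |A ∖ B| — false.

0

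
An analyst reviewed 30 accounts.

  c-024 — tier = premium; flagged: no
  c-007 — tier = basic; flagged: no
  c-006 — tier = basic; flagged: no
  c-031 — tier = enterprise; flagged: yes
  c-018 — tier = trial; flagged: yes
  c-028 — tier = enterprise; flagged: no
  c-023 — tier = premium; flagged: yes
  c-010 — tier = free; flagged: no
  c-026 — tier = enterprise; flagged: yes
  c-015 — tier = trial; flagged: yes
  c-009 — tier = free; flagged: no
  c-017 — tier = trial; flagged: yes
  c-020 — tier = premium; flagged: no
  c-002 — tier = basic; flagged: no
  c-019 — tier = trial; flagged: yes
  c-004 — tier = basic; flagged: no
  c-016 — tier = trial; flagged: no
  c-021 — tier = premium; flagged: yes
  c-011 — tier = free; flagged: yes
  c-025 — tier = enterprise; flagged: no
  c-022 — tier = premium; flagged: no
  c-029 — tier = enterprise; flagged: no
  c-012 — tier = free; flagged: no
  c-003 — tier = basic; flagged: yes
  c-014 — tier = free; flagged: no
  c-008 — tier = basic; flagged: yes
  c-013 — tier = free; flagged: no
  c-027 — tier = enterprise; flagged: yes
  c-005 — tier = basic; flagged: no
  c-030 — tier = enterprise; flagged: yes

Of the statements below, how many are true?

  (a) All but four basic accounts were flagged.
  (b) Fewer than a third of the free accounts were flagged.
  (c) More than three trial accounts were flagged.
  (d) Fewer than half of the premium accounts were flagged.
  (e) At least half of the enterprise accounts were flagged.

4

(a) basic: |A| = 7, |A ∩ B| = 2; needs |A ∖ B| = 4 — false.
(b) free: |A| = 6, |A ∩ B| = 1; needs |A ∩ B| / |A| < 1/3 — true.
(c) trial: |A| = 5, |A ∩ B| = 4; needs |A ∩ B| > 3 — true.
(d) premium: |A| = 5, |A ∩ B| = 2; needs |A ∩ B| < |A ∖ B| — true.
(e) enterprise: |A| = 7, |A ∩ B| = 4; needs |A ∩ B| ≥ |A ∖ B| — true.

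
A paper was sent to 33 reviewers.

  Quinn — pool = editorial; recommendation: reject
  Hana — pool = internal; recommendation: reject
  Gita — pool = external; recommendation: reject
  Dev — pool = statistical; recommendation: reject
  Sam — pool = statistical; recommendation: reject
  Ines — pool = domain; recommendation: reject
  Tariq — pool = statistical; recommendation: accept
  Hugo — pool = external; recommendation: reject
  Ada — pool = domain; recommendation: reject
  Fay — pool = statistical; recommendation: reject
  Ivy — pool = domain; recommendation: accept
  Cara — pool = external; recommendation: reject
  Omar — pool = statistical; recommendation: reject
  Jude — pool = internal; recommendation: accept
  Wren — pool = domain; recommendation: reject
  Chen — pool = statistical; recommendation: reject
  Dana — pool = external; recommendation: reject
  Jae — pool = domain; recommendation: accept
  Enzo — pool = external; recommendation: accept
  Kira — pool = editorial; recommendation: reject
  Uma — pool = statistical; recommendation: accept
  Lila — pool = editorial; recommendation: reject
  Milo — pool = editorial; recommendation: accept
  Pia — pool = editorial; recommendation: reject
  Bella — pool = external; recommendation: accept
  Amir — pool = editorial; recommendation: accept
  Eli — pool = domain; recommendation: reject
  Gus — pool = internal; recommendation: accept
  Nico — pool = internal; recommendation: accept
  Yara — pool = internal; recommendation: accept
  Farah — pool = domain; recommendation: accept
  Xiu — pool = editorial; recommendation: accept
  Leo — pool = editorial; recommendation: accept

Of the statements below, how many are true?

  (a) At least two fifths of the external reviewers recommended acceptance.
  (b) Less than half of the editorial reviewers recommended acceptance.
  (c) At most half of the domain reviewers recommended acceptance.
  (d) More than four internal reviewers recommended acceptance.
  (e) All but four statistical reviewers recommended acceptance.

1

(a) external: |A| = 6, |A ∩ B| = 2; needs |A ∩ B| / |A| ≥ 2/5 — false.
(b) editorial: |A| = 8, |A ∩ B| = 4; needs |A ∩ B| < |A ∖ B| — false.
(c) domain: |A| = 7, |A ∩ B| = 3; needs |A ∩ B| ≤ |A ∖ B| — true.
(d) internal: |A| = 5, |A ∩ B| = 4; needs |A ∩ B| > 4 — false.
(e) statistical: |A| = 7, |A ∩ B| = 2; needs |A ∖ B| = 4 — false.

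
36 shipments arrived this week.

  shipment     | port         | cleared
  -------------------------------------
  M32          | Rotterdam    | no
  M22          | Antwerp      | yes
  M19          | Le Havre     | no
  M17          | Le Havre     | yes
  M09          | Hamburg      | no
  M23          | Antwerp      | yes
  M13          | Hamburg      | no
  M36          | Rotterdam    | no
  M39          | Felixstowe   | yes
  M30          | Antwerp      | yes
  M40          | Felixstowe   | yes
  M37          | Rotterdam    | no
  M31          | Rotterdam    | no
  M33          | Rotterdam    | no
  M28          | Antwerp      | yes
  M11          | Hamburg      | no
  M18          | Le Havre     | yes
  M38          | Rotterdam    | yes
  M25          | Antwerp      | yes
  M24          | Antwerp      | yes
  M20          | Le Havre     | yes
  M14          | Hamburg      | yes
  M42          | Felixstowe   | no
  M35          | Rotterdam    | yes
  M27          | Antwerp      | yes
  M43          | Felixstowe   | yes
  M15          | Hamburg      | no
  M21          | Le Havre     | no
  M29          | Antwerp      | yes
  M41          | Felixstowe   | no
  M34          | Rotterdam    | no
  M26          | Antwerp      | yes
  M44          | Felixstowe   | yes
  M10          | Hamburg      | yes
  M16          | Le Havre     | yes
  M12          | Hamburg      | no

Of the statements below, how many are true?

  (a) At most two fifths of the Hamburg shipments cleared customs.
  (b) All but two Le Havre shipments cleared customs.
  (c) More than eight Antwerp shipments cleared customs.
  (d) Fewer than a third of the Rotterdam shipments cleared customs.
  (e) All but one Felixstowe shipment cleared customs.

(a) Hamburg: |A| = 7, |A ∩ B| = 2; needs |A ∩ B| / |A| ≤ 2/5 — true.
(b) Le Havre: |A| = 6, |A ∩ B| = 4; needs |A ∖ B| = 2 — true.
(c) Antwerp: |A| = 9, |A ∩ B| = 9; needs |A ∩ B| > 8 — true.
(d) Rotterdam: |A| = 8, |A ∩ B| = 2; needs |A ∩ B| / |A| < 1/3 — true.
(e) Felixstowe: |A| = 6, |A ∩ B| = 4; needs |A ∖ B| = 1 — false.

4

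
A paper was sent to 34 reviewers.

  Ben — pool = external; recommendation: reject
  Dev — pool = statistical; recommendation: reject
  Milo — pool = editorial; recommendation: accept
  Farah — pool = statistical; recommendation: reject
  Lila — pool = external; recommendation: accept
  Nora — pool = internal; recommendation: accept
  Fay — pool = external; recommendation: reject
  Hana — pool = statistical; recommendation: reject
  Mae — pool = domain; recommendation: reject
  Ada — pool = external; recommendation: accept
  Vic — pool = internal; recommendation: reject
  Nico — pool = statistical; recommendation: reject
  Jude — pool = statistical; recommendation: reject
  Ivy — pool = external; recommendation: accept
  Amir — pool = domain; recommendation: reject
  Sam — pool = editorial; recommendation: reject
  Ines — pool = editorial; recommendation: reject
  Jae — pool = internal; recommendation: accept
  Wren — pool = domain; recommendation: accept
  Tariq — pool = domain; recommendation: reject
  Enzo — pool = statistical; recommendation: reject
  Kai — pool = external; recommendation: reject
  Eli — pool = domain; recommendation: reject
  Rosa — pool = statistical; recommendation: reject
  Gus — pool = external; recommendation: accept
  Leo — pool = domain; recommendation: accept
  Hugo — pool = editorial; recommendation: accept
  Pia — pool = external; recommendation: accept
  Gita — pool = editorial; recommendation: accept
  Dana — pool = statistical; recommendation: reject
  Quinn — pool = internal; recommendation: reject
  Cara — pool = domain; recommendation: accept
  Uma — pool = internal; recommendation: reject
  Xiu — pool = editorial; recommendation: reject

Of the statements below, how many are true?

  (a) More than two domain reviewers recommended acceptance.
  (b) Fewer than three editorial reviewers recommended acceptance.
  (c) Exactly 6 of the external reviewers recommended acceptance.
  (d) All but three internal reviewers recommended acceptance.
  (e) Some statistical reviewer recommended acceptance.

(a) domain: |A| = 7, |A ∩ B| = 3; needs |A ∩ B| > 2 — true.
(b) editorial: |A| = 6, |A ∩ B| = 3; needs |A ∩ B| < 3 — false.
(c) external: |A| = 8, |A ∩ B| = 5; needs |A ∩ B| = 6 — false.
(d) internal: |A| = 5, |A ∩ B| = 2; needs |A ∖ B| = 3 — true.
(e) statistical: |A| = 8, |A ∩ B| = 0; needs A ∩ B ≠ ∅ (|A ∩ B| ≥ 1) — false.

2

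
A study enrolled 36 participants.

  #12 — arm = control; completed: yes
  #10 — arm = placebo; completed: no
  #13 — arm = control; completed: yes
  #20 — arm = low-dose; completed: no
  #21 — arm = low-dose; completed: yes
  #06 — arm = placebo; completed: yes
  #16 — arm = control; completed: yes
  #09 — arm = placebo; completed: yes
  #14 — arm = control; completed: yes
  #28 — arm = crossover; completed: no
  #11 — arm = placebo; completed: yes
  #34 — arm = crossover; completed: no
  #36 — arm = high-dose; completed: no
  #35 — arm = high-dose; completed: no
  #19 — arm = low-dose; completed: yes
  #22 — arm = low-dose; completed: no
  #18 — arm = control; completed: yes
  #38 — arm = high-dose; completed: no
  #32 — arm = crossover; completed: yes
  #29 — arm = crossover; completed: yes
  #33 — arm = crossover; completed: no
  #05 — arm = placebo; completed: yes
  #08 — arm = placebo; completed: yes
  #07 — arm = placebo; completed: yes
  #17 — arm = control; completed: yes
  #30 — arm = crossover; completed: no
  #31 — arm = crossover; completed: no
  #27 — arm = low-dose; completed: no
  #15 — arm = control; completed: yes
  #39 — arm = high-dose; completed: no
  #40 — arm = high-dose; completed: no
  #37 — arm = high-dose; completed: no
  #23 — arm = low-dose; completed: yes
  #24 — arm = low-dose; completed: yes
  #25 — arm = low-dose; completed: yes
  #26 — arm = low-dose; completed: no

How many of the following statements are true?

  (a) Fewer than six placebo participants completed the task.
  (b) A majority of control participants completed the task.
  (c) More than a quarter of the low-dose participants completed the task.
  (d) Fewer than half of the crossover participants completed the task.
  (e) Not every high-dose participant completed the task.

4

(a) placebo: |A| = 7, |A ∩ B| = 6; needs |A ∩ B| < 6 — false.
(b) control: |A| = 7, |A ∩ B| = 7; needs |A ∩ B| > |A ∖ B| — true.
(c) low-dose: |A| = 9, |A ∩ B| = 5; needs |A ∩ B| / |A| > 1/4 — true.
(d) crossover: |A| = 7, |A ∩ B| = 2; needs |A ∩ B| < |A ∖ B| — true.
(e) high-dose: |A| = 6, |A ∩ B| = 0; needs A ⊄ B (|A ∖ B| ≥ 1) — true.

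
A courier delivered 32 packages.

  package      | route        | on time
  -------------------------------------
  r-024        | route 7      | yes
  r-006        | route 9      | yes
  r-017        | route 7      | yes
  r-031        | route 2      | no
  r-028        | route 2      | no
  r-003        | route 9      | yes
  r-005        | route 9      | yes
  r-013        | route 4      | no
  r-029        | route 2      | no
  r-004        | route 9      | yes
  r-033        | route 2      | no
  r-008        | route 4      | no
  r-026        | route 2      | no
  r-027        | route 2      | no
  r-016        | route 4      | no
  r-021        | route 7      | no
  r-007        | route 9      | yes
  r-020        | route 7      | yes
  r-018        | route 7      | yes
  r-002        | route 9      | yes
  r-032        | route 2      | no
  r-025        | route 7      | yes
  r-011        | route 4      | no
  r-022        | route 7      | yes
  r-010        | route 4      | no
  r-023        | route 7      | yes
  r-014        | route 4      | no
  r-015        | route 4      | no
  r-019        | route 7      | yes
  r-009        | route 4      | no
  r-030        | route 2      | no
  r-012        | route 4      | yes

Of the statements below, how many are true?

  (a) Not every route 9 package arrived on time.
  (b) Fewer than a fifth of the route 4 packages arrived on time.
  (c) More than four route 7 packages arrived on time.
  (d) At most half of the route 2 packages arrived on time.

(a) route 9: |A| = 6, |A ∩ B| = 6; needs A ⊄ B (|A ∖ B| ≥ 1) — false.
(b) route 4: |A| = 9, |A ∩ B| = 1; needs |A ∩ B| / |A| < 1/5 — true.
(c) route 7: |A| = 9, |A ∩ B| = 8; needs |A ∩ B| > 4 — true.
(d) route 2: |A| = 8, |A ∩ B| = 0; needs |A ∩ B| ≤ |A ∖ B| — true.

3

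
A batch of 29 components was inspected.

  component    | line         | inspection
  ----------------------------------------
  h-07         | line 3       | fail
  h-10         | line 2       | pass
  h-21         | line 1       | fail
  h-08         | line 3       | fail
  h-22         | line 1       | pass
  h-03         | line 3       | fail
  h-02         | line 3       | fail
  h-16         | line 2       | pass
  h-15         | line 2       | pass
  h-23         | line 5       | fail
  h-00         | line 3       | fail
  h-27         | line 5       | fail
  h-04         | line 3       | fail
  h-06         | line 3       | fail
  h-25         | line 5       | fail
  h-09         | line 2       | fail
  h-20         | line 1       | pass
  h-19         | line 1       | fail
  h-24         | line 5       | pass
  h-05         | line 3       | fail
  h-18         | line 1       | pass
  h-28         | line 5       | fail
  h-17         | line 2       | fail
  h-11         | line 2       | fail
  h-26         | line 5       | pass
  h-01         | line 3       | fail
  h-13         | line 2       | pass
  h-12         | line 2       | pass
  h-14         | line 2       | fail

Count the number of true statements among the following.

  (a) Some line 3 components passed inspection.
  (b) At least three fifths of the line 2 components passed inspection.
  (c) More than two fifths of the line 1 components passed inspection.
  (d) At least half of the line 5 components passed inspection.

(a) line 3: |A| = 9, |A ∩ B| = 0; needs A ∩ B ≠ ∅ (|A ∩ B| ≥ 1) — false.
(b) line 2: |A| = 9, |A ∩ B| = 5; needs |A ∩ B| / |A| ≥ 3/5 — false.
(c) line 1: |A| = 5, |A ∩ B| = 3; needs |A ∩ B| / |A| > 2/5 — true.
(d) line 5: |A| = 6, |A ∩ B| = 2; needs |A ∩ B| ≥ |A ∖ B| — false.

1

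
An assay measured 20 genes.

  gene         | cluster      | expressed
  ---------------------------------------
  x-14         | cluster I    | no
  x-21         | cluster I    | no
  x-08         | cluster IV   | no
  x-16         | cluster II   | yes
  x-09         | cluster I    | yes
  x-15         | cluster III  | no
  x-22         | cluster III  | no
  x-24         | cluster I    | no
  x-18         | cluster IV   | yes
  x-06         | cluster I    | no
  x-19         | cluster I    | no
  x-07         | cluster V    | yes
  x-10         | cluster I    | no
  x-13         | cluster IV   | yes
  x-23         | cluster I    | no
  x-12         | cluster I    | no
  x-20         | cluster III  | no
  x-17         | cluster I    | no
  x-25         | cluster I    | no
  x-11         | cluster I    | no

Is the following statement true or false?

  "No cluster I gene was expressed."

Truth condition: A ∩ B = ∅ (|A ∩ B| = 0).
A (the restrictor) = {x-14, x-21, x-09, x-24, x-06, x-19, x-10, x-23, x-12, x-17, x-25, x-11}, |A| = 12.
A ∩ B = {x-09}, so |A ∩ B| = 1.
So the statement is false.

False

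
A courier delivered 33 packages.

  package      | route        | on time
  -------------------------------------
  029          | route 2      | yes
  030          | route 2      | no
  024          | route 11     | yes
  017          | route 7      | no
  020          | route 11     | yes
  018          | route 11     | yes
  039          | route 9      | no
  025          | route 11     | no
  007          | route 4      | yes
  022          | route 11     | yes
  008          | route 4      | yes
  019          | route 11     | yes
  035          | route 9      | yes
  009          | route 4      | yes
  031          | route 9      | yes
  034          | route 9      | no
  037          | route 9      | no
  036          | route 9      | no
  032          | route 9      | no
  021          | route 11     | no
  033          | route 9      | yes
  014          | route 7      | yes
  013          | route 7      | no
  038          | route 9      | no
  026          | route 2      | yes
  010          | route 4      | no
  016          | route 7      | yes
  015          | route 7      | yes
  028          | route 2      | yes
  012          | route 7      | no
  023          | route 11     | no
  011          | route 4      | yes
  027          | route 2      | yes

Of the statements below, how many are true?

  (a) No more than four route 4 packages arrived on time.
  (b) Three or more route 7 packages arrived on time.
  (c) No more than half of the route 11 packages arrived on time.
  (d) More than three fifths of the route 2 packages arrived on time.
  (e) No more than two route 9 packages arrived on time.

(a) route 4: |A| = 5, |A ∩ B| = 4; needs |A ∩ B| ≤ 4 — true.
(b) route 7: |A| = 6, |A ∩ B| = 3; needs |A ∩ B| ≥ 3 — true.
(c) route 11: |A| = 8, |A ∩ B| = 5; needs |A ∩ B| ≤ |A ∖ B| — false.
(d) route 2: |A| = 5, |A ∩ B| = 4; needs |A ∩ B| / |A| > 3/5 — true.
(e) route 9: |A| = 9, |A ∩ B| = 3; needs |A ∩ B| ≤ 2 — false.

3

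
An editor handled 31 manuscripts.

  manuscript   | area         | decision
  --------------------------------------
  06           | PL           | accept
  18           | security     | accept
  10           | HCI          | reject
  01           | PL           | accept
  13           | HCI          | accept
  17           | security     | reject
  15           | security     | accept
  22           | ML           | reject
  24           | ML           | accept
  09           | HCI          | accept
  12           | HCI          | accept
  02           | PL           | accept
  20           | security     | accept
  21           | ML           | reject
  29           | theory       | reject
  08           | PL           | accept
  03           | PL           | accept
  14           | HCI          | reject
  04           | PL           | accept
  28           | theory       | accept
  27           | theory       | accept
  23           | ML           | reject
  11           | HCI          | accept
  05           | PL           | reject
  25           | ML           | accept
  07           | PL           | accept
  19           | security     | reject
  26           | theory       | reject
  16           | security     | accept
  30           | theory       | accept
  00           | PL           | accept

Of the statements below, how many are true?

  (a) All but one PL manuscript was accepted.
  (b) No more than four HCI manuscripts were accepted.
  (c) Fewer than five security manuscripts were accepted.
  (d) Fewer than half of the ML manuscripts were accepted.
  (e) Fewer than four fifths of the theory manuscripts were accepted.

(a) PL: |A| = 9, |A ∩ B| = 8; needs |A ∖ B| = 1 — true.
(b) HCI: |A| = 6, |A ∩ B| = 4; needs |A ∩ B| ≤ 4 — true.
(c) security: |A| = 6, |A ∩ B| = 4; needs |A ∩ B| < 5 — true.
(d) ML: |A| = 5, |A ∩ B| = 2; needs |A ∩ B| < |A ∖ B| — true.
(e) theory: |A| = 5, |A ∩ B| = 3; needs |A ∩ B| / |A| < 4/5 — true.

5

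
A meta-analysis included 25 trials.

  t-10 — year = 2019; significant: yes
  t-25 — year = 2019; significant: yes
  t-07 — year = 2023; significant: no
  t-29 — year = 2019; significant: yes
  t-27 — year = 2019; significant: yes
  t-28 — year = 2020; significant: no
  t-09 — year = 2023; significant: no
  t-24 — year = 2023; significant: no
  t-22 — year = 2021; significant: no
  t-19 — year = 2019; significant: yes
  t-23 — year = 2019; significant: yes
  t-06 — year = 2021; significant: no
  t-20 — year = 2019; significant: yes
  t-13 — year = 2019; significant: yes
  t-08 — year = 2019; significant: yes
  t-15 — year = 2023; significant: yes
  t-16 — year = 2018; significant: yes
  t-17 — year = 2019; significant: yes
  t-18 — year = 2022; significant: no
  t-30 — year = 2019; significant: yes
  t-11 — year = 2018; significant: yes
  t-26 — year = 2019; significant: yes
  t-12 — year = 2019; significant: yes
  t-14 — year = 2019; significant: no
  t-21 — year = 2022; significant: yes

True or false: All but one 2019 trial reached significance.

True

The determiner here denotes the relation: |A ∖ B| = 1.
A (the restrictor) = {t-10, t-25, t-29, t-27, t-19, t-23, t-20, t-13, t-08, t-17, t-30, t-26, t-12, t-14}, |A| = 14.
A ∖ B = {t-14}, so |A ∖ B| = 1.
|A ∖ B| = 1, so the statement is true.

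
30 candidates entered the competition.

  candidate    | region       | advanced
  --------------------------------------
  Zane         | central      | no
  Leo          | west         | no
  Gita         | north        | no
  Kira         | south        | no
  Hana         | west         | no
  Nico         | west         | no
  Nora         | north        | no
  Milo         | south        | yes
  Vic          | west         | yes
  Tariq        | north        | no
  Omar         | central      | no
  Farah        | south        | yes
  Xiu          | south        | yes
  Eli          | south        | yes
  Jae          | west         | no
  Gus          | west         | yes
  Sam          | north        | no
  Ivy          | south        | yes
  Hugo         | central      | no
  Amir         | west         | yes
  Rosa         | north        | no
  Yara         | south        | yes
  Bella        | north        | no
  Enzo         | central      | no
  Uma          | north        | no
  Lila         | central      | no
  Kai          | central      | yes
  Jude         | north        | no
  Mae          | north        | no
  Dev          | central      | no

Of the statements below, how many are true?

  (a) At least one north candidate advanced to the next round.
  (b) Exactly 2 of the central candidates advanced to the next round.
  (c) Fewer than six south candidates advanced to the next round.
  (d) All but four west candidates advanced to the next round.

(a) north: |A| = 9, |A ∩ B| = 0; needs A ∩ B ≠ ∅ (|A ∩ B| ≥ 1) — false.
(b) central: |A| = 7, |A ∩ B| = 1; needs |A ∩ B| = 2 — false.
(c) south: |A| = 7, |A ∩ B| = 6; needs |A ∩ B| < 6 — false.
(d) west: |A| = 7, |A ∩ B| = 3; needs |A ∖ B| = 4 — true.

1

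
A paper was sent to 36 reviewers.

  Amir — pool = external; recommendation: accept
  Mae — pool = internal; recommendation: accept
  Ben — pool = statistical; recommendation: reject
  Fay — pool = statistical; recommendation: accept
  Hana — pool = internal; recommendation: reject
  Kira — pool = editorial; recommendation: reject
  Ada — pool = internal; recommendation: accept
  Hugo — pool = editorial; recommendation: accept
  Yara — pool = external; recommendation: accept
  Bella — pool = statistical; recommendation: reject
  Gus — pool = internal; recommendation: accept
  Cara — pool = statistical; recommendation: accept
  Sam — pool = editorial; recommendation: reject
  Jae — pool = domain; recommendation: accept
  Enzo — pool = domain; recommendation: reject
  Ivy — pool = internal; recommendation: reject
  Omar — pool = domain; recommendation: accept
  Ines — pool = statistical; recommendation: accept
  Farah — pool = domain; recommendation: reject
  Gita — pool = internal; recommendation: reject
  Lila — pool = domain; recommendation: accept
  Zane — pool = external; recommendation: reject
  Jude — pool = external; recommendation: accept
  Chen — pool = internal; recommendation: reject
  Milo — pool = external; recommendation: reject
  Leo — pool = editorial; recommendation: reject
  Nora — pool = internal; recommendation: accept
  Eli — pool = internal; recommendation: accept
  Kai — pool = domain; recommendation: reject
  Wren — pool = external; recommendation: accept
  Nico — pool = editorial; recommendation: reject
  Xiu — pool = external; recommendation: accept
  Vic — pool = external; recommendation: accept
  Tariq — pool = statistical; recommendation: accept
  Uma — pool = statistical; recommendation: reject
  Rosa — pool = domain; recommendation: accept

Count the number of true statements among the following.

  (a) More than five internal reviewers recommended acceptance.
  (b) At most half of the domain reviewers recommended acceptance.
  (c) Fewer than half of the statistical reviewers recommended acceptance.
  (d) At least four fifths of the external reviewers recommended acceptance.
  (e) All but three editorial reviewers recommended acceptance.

(a) internal: |A| = 9, |A ∩ B| = 5; needs |A ∩ B| > 5 — false.
(b) domain: |A| = 7, |A ∩ B| = 4; needs |A ∩ B| ≤ |A ∖ B| — false.
(c) statistical: |A| = 7, |A ∩ B| = 4; needs |A ∩ B| < |A ∖ B| — false.
(d) external: |A| = 8, |A ∩ B| = 6; needs |A ∩ B| / |A| ≥ 4/5 — false.
(e) editorial: |A| = 5, |A ∩ B| = 1; needs |A ∖ B| = 3 — false.

0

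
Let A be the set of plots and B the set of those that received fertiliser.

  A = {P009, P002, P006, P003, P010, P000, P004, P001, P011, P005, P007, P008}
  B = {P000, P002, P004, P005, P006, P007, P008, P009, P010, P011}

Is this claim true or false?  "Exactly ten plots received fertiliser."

True

Truth condition: |A ∩ B| = 10.
A (the restrictor) = {P009, P002, P006, P003, P010, P000, P004, P001, P011, P005, P007, P008}, |A| = 12.
A ∩ B = {P009, P002, P006, P010, P000, P004, P011, P005, P007, P008}, so |A ∩ B| = 10.
|A ∩ B| = 10, so the statement is true.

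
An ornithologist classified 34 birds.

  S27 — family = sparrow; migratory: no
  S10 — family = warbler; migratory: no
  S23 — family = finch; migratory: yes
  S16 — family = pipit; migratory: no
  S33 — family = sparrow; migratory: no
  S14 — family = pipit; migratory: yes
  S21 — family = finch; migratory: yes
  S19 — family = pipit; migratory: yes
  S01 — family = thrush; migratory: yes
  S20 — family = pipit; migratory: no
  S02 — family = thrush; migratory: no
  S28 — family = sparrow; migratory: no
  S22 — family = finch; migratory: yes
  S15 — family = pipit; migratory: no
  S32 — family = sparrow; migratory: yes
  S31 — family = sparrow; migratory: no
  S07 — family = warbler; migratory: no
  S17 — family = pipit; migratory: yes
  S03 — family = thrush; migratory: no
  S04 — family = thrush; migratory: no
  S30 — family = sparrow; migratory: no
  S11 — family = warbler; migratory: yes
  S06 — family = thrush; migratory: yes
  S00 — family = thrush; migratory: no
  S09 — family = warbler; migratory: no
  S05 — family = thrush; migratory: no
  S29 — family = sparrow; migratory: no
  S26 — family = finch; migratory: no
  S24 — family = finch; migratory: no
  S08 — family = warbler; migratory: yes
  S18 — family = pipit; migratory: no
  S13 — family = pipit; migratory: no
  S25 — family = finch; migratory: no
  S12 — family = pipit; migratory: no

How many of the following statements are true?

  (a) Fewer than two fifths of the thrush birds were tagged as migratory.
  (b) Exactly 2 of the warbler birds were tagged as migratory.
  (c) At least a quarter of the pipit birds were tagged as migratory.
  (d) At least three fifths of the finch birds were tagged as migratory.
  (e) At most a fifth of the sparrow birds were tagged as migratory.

(a) thrush: |A| = 7, |A ∩ B| = 2; needs |A ∩ B| / |A| < 2/5 — true.
(b) warbler: |A| = 5, |A ∩ B| = 2; needs |A ∩ B| = 2 — true.
(c) pipit: |A| = 9, |A ∩ B| = 3; needs |A ∩ B| / |A| ≥ 1/4 — true.
(d) finch: |A| = 6, |A ∩ B| = 3; needs |A ∩ B| / |A| ≥ 3/5 — false.
(e) sparrow: |A| = 7, |A ∩ B| = 1; needs |A ∩ B| / |A| ≤ 1/5 — true.

4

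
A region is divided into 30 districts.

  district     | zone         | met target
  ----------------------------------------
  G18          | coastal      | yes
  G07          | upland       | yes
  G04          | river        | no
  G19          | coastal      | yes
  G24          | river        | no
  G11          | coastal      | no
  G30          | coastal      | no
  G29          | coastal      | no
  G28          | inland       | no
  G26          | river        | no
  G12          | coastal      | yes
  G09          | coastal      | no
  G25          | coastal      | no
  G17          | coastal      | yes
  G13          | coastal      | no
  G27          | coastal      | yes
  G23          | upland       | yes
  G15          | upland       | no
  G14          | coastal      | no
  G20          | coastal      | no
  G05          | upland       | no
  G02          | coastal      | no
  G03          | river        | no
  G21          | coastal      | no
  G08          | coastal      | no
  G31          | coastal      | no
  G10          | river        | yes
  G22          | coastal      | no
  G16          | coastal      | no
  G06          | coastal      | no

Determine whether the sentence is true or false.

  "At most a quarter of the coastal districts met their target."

True

The determiner here denotes the relation: |A ∩ B| / |A| ≤ 1/4.
|A| = 20, |A ∩ B| = 5, |A ∖ B| = 15.
|A ∩ B|/|A| = 5/20, so the statement is true.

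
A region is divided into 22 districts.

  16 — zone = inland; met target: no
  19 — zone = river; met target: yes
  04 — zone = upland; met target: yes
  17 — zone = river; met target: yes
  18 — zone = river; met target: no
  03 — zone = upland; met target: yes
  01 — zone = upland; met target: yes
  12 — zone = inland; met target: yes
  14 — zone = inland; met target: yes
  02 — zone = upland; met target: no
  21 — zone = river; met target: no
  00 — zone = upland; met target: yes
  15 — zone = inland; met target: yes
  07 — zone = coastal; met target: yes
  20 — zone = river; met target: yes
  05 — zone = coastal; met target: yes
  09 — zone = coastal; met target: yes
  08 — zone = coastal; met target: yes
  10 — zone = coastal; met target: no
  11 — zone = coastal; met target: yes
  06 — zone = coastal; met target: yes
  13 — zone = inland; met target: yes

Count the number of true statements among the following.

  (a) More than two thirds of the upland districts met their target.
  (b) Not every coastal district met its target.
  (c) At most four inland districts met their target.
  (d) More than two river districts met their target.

4

(a) upland: |A| = 5, |A ∩ B| = 4; needs |A ∩ B| / |A| > 2/3 — true.
(b) coastal: |A| = 7, |A ∩ B| = 6; needs A ⊄ B (|A ∖ B| ≥ 1) — true.
(c) inland: |A| = 5, |A ∩ B| = 4; needs |A ∩ B| ≤ 4 — true.
(d) river: |A| = 5, |A ∩ B| = 3; needs |A ∩ B| > 2 — true.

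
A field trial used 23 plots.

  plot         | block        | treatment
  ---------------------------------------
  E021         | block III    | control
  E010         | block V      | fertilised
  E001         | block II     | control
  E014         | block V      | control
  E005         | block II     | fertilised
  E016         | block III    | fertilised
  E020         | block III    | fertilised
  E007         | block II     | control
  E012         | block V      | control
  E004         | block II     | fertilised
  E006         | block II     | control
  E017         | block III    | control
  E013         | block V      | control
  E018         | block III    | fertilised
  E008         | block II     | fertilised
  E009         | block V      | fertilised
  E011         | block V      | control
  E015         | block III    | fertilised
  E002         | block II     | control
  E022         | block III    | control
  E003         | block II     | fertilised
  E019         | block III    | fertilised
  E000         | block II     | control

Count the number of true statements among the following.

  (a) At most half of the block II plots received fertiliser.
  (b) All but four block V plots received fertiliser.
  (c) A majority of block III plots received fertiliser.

3

(a) block II: |A| = 9, |A ∩ B| = 4; needs |A ∩ B| ≤ |A ∖ B| — true.
(b) block V: |A| = 6, |A ∩ B| = 2; needs |A ∖ B| = 4 — true.
(c) block III: |A| = 8, |A ∩ B| = 5; needs |A ∩ B| > |A ∖ B| — true.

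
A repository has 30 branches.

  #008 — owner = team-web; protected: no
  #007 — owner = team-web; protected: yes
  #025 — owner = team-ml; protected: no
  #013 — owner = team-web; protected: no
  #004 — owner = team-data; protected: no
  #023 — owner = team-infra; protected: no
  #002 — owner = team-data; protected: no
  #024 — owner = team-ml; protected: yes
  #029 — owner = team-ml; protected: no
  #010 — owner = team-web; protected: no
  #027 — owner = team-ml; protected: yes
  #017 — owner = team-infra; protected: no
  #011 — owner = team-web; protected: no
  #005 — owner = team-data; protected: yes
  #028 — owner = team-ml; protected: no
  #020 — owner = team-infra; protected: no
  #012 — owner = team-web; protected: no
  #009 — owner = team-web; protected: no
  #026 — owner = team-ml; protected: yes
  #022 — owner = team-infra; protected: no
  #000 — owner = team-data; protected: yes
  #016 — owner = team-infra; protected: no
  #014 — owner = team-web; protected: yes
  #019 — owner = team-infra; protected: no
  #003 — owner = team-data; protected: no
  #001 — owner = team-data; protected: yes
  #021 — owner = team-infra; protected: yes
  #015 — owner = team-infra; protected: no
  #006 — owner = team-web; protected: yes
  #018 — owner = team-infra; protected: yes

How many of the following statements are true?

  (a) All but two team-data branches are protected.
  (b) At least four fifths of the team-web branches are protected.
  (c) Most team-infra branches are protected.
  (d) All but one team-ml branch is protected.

0

(a) team-data: |A| = 6, |A ∩ B| = 3; needs |A ∖ B| = 2 — false.
(b) team-web: |A| = 9, |A ∩ B| = 3; needs |A ∩ B| / |A| ≥ 4/5 — false.
(c) team-infra: |A| = 9, |A ∩ B| = 2; needs |A ∩ B| > |A ∖ B| — false.
(d) team-ml: |A| = 6, |A ∩ B| = 3; needs |A ∖ B| = 1 — false.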